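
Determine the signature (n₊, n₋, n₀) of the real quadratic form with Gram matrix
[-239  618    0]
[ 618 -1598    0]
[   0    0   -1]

Answer: (1, 2, 0)

Derivation:
step 0: pivot -239 → sign −
step 1: pivot 2/239 → sign +
step 2: pivot -1 → sign −
signature = (1, 2, 0)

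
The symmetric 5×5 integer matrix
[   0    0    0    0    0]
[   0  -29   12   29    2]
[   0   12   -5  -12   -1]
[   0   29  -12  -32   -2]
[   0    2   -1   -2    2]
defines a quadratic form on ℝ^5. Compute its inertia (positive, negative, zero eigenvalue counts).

step 0: pivot -29 → sign −
step 1: pivot -1/29 → sign −
step 2: pivot -3 → sign −
step 3: pivot 3 → sign +
step 4: row/col 4 already zero → sign 0
signature = (1, 3, 1)

Answer: (1, 3, 1)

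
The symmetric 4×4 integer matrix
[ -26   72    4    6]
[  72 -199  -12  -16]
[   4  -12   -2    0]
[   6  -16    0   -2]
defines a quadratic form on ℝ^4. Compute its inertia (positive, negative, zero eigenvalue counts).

step 0: pivot -26 → sign −
step 1: pivot 5/13 → sign +
step 2: pivot -18/5 → sign −
step 3: row/col 3 already zero → sign 0
signature = (1, 2, 1)

Answer: (1, 2, 1)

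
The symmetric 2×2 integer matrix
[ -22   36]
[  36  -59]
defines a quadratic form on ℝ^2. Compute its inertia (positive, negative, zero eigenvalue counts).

Answer: (0, 2, 0)

Derivation:
step 0: pivot -22 → sign −
step 1: pivot -1/11 → sign −
signature = (0, 2, 0)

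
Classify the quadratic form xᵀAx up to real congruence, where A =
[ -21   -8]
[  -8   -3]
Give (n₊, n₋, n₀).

step 0: pivot -21 → sign −
step 1: pivot 1/21 → sign +
signature = (1, 1, 0)

Answer: (1, 1, 0)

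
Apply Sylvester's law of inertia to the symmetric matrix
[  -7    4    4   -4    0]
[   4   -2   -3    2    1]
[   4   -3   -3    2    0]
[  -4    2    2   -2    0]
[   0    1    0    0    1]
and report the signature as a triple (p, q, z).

step 0: pivot -7 → sign −
step 1: pivot 2/7 → sign +
step 2: pivot -5/2 → sign −
step 3: pivot 2/5 → sign +
step 4: row/col 4 already zero → sign 0
signature = (2, 2, 1)

Answer: (2, 2, 1)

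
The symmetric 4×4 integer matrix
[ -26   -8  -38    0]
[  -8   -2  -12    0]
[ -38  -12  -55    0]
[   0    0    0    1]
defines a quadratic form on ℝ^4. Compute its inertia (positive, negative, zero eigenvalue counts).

Answer: (3, 1, 0)

Derivation:
step 0: pivot -26 → sign −
step 1: pivot 6/13 → sign +
step 2: pivot 1/3 → sign +
step 3: pivot 1 → sign +
signature = (3, 1, 0)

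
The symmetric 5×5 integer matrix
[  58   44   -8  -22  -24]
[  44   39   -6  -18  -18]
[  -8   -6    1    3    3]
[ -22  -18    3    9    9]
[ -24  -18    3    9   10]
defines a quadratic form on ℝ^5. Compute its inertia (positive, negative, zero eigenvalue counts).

step 0: pivot 58 → sign +
step 1: pivot 163/29 → sign +
step 2: pivot -17/163 → sign −
step 3: pivot 6/17 → sign +
step 4: pivot 1 → sign +
signature = (4, 1, 0)

Answer: (4, 1, 0)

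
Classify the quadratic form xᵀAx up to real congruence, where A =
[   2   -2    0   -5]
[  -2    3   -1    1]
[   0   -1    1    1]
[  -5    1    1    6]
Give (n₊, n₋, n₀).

step 0: pivot 2 → sign +
step 1: pivot 1 → sign +
step 2: pivot -45/2 → sign −
step 3: pivot 2/5 → sign +
signature = (3, 1, 0)

Answer: (3, 1, 0)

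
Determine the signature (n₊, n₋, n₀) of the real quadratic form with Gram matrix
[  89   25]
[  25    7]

Answer: (1, 1, 0)

Derivation:
step 0: pivot 89 → sign +
step 1: pivot -2/89 → sign −
signature = (1, 1, 0)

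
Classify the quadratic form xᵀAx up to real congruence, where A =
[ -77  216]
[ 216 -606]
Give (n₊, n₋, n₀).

Answer: (0, 2, 0)

Derivation:
step 0: pivot -77 → sign −
step 1: pivot -6/77 → sign −
signature = (0, 2, 0)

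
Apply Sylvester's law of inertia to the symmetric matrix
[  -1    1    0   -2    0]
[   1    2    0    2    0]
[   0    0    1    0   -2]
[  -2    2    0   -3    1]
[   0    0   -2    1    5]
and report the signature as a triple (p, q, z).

step 0: pivot -1 → sign −
step 1: pivot 3 → sign +
step 2: pivot 1 → sign +
step 3: pivot 1 → sign +
step 4: row/col 4 already zero → sign 0
signature = (3, 1, 1)

Answer: (3, 1, 1)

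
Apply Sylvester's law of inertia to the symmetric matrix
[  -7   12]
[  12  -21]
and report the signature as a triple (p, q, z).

step 0: pivot -7 → sign −
step 1: pivot -3/7 → sign −
signature = (0, 2, 0)

Answer: (0, 2, 0)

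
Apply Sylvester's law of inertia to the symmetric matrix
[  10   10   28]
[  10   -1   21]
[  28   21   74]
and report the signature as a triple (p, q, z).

Answer: (2, 1, 0)

Derivation:
step 0: pivot 10 → sign +
step 1: pivot -11 → sign −
step 2: pivot 3/55 → sign +
signature = (2, 1, 0)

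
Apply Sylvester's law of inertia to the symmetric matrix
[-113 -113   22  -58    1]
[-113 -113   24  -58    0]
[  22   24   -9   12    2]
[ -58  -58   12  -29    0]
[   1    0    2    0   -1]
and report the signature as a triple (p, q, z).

Answer: (2, 3, 0)

Derivation:
step 0: pivot -113 → sign −
step 1: pivot -533/113 → sign −
step 2: pivot 452/533 → sign +
step 3: pivot 87/113 → sign +
step 4: pivot -1/116 → sign −
signature = (2, 3, 0)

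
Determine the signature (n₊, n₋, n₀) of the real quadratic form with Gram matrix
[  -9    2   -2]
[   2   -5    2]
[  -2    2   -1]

step 0: pivot -9 → sign −
step 1: pivot -41/9 → sign −
step 2: pivot -1/41 → sign −
signature = (0, 3, 0)

Answer: (0, 3, 0)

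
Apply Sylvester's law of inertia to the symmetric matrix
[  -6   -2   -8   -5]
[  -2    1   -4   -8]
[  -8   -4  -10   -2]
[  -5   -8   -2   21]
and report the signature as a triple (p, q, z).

Answer: (2, 2, 0)

Derivation:
step 0: pivot -6 → sign −
step 1: pivot 5/3 → sign +
step 2: pivot -2/5 → sign −
step 3: pivot 3/2 → sign +
signature = (2, 2, 0)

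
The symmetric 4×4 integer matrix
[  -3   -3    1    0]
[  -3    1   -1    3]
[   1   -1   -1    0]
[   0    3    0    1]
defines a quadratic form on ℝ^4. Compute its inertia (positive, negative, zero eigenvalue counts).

step 0: pivot -3 → sign −
step 1: pivot 4 → sign +
step 2: pivot -5/3 → sign −
step 3: pivot 1/10 → sign +
signature = (2, 2, 0)

Answer: (2, 2, 0)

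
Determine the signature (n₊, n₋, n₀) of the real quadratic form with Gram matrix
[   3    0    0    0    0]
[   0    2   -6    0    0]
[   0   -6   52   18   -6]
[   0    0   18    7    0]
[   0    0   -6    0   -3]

step 0: pivot 3 → sign +
step 1: pivot 2 → sign +
step 2: pivot 34 → sign +
step 3: pivot -43/17 → sign −
step 4: pivot -3/43 → sign −
signature = (3, 2, 0)

Answer: (3, 2, 0)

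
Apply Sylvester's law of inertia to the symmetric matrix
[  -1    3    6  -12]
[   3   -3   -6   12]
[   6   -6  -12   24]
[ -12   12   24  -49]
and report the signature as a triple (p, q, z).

Answer: (1, 2, 1)

Derivation:
step 0: pivot -1 → sign −
step 1: pivot 6 → sign +
step 2: pivot -1 → sign −
step 3: row/col 3 already zero → sign 0
signature = (1, 2, 1)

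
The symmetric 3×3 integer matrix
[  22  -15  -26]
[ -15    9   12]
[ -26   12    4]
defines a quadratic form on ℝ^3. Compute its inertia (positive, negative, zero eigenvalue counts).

step 0: pivot 22 → sign +
step 1: pivot -27/22 → sign −
step 2: row/col 2 already zero → sign 0
signature = (1, 1, 1)

Answer: (1, 1, 1)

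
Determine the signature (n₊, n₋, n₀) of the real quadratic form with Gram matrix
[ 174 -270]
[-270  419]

step 0: pivot 174 → sign +
step 1: pivot 1/29 → sign +
signature = (2, 0, 0)

Answer: (2, 0, 0)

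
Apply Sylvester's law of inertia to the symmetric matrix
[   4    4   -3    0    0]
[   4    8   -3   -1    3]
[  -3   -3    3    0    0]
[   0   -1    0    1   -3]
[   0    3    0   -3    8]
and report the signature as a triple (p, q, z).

Answer: (4, 1, 0)

Derivation:
step 0: pivot 4 → sign +
step 1: pivot 4 → sign +
step 2: pivot 3/4 → sign +
step 3: pivot 3/4 → sign +
step 4: pivot -1 → sign −
signature = (4, 1, 0)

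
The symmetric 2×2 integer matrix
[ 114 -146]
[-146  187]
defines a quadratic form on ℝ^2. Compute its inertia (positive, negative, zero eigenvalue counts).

step 0: pivot 114 → sign +
step 1: pivot 1/57 → sign +
signature = (2, 0, 0)

Answer: (2, 0, 0)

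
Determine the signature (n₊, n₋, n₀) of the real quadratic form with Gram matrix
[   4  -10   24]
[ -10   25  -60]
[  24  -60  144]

Answer: (1, 0, 2)

Derivation:
step 0: pivot 4 → sign +
step 1: row/col 1 already zero → sign 0
step 2: row/col 2 already zero → sign 0
signature = (1, 0, 2)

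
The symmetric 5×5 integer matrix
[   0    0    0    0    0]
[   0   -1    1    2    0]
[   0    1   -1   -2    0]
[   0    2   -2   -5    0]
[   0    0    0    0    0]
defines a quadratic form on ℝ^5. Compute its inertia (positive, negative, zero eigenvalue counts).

Answer: (0, 2, 3)

Derivation:
step 0: pivot -1 → sign −
step 1: pivot -1 → sign −
step 2: row/col 2 already zero → sign 0
step 3: row/col 3 already zero → sign 0
step 4: row/col 4 already zero → sign 0
signature = (0, 2, 3)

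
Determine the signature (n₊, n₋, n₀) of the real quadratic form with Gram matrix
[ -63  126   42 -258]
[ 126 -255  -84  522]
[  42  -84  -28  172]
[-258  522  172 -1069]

Answer: (0, 3, 1)

Derivation:
step 0: pivot -63 → sign −
step 1: pivot -3 → sign −
step 2: pivot -3/7 → sign −
step 3: row/col 3 already zero → sign 0
signature = (0, 3, 1)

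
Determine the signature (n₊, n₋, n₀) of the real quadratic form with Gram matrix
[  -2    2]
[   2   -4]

Answer: (0, 2, 0)

Derivation:
step 0: pivot -2 → sign −
step 1: pivot -2 → sign −
signature = (0, 2, 0)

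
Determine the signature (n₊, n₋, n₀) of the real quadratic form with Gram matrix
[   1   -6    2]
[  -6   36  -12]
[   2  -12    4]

step 0: pivot 1 → sign +
step 1: row/col 1 already zero → sign 0
step 2: row/col 2 already zero → sign 0
signature = (1, 0, 2)

Answer: (1, 0, 2)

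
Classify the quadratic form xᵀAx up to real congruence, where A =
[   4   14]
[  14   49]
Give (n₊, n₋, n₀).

step 0: pivot 4 → sign +
step 1: row/col 1 already zero → sign 0
signature = (1, 0, 1)

Answer: (1, 0, 1)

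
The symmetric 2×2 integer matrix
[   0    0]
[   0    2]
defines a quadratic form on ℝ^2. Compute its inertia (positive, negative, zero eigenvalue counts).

Answer: (1, 0, 1)

Derivation:
step 0: pivot 2 → sign +
step 1: row/col 1 already zero → sign 0
signature = (1, 0, 1)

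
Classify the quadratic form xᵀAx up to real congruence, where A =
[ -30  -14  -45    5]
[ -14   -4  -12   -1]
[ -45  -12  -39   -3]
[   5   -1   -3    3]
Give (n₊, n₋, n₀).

Answer: (1, 3, 0)

Derivation:
step 0: pivot -30 → sign −
step 1: pivot 38/15 → sign +
step 2: pivot -66/19 → sign −
step 3: pivot -3/88 → sign −
signature = (1, 3, 0)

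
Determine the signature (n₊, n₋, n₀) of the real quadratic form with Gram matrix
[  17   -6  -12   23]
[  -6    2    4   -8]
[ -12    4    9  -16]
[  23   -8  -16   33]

step 0: pivot 17 → sign +
step 1: pivot -2/17 → sign −
step 2: pivot 1 → sign +
step 3: pivot 2 → sign +
signature = (3, 1, 0)

Answer: (3, 1, 0)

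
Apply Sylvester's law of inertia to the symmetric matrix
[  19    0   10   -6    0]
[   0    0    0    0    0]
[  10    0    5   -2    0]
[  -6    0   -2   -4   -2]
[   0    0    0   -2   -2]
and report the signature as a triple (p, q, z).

step 0: pivot 19 → sign +
step 1: pivot -5/19 → sign −
step 2: pivot -4/5 → sign −
step 3: pivot 3 → sign +
step 4: row/col 4 already zero → sign 0
signature = (2, 2, 1)

Answer: (2, 2, 1)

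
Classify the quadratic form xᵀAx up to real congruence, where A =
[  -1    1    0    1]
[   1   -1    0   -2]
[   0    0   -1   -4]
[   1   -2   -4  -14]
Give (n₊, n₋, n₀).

step 0: pivot -1 → sign −
step 1: pivot -1 → sign −
step 2: pivot 3 → sign +
step 3: pivot -1/3 → sign −
signature = (1, 3, 0)

Answer: (1, 3, 0)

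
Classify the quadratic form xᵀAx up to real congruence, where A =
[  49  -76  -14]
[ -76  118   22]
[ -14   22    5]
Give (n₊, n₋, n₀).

Answer: (3, 0, 0)

Derivation:
step 0: pivot 49 → sign +
step 1: pivot 6/49 → sign +
step 2: pivot 1/3 → sign +
signature = (3, 0, 0)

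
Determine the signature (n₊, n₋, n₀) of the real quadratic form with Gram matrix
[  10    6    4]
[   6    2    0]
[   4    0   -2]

step 0: pivot 10 → sign +
step 1: pivot -8/5 → sign −
step 2: row/col 2 already zero → sign 0
signature = (1, 1, 1)

Answer: (1, 1, 1)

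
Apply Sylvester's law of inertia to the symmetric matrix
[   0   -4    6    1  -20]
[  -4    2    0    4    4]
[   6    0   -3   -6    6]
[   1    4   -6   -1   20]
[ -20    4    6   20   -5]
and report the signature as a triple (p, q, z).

Answer: (3, 2, 0)

Derivation:
step 0: pivot 2 → sign +
step 1: pivot -8 → sign −
step 2: pivot 3/2 → sign +
step 3: pivot 3/4 → sign +
step 4: pivot -1 → sign −
signature = (3, 2, 0)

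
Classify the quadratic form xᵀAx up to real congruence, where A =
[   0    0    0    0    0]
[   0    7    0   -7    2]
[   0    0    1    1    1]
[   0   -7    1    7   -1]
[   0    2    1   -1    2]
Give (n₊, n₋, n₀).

step 0: pivot 7 → sign +
step 1: pivot 1 → sign +
step 2: pivot -1 → sign −
step 3: pivot 3/7 → sign +
step 4: row/col 4 already zero → sign 0
signature = (3, 1, 1)

Answer: (3, 1, 1)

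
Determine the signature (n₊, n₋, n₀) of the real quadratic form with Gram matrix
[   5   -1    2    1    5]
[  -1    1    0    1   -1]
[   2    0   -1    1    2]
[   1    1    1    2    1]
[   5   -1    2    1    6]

step 0: pivot 5 → sign +
step 1: pivot 4/5 → sign +
step 2: pivot -2 → sign −
step 3: pivot 1 → sign +
step 4: row/col 4 already zero → sign 0
signature = (3, 1, 1)

Answer: (3, 1, 1)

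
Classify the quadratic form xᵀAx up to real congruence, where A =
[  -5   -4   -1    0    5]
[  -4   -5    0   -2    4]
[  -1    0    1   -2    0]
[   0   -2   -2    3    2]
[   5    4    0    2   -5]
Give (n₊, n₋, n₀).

Answer: (1, 4, 0)

Derivation:
step 0: pivot -5 → sign −
step 1: pivot -9/5 → sign −
step 2: pivot 14/9 → sign +
step 3: pivot -1/7 → sign −
step 4: pivot -1/2 → sign −
signature = (1, 4, 0)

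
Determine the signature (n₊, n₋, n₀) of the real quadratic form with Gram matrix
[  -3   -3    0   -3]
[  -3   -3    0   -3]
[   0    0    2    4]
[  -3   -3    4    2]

step 0: pivot -3 → sign −
step 1: pivot 2 → sign +
step 2: pivot -3 → sign −
step 3: row/col 3 already zero → sign 0
signature = (1, 2, 1)

Answer: (1, 2, 1)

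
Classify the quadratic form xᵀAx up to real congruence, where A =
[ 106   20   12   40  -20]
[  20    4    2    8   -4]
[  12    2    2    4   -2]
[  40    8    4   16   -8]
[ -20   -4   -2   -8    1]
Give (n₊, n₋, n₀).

Answer: (3, 1, 1)

Derivation:
step 0: pivot 106 → sign +
step 1: pivot 12/53 → sign +
step 2: pivot 1/3 → sign +
step 3: pivot -3 → sign −
step 4: row/col 4 already zero → sign 0
signature = (3, 1, 1)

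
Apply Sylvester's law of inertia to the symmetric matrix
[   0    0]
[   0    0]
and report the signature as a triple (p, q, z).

Answer: (0, 0, 2)

Derivation:
step 0: row/col 0 already zero → sign 0
step 1: row/col 1 already zero → sign 0
signature = (0, 0, 2)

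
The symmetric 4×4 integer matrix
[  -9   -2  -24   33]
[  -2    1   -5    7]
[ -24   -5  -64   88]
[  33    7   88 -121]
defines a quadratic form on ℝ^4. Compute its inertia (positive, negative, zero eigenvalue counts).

Answer: (1, 2, 1)

Derivation:
step 0: pivot -9 → sign −
step 1: pivot 13/9 → sign +
step 2: pivot -1/13 → sign −
step 3: row/col 3 already zero → sign 0
signature = (1, 2, 1)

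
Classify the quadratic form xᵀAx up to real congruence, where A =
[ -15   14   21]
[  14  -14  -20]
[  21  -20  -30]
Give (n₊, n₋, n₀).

Answer: (0, 3, 0)

Derivation:
step 0: pivot -15 → sign −
step 1: pivot -14/15 → sign −
step 2: pivot -3/7 → sign −
signature = (0, 3, 0)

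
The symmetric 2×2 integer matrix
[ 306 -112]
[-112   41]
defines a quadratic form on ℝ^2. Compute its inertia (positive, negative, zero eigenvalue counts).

Answer: (2, 0, 0)

Derivation:
step 0: pivot 306 → sign +
step 1: pivot 1/153 → sign +
signature = (2, 0, 0)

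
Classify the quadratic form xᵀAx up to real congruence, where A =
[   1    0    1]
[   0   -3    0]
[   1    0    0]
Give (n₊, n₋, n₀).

Answer: (1, 2, 0)

Derivation:
step 0: pivot 1 → sign +
step 1: pivot -3 → sign −
step 2: pivot -1 → sign −
signature = (1, 2, 0)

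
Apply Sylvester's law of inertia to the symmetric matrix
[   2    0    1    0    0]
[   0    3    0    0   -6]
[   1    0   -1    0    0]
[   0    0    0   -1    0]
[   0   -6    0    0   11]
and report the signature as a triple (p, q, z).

Answer: (2, 3, 0)

Derivation:
step 0: pivot 2 → sign +
step 1: pivot 3 → sign +
step 2: pivot -3/2 → sign −
step 3: pivot -1 → sign −
step 4: pivot -1 → sign −
signature = (2, 3, 0)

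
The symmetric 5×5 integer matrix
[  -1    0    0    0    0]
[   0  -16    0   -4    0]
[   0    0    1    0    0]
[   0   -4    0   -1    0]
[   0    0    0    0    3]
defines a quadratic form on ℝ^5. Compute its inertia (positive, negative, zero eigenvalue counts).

step 0: pivot -1 → sign −
step 1: pivot -16 → sign −
step 2: pivot 1 → sign +
step 3: pivot 3 → sign +
step 4: row/col 4 already zero → sign 0
signature = (2, 2, 1)

Answer: (2, 2, 1)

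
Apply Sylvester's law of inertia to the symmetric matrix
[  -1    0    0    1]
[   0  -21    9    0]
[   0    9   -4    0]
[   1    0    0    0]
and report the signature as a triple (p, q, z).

step 0: pivot -1 → sign −
step 1: pivot -21 → sign −
step 2: pivot -1/7 → sign −
step 3: pivot 1 → sign +
signature = (1, 3, 0)

Answer: (1, 3, 0)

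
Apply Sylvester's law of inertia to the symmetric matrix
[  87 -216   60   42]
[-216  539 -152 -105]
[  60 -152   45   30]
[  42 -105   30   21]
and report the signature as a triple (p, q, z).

Answer: (4, 0, 0)

Derivation:
step 0: pivot 87 → sign +
step 1: pivot 79/29 → sign +
step 2: pivot 19/79 → sign +
step 3: pivot 6/19 → sign +
signature = (4, 0, 0)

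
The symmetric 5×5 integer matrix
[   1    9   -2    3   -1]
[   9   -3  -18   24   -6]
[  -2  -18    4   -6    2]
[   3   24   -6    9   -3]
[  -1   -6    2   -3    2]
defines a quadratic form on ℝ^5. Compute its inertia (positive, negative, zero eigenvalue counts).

Answer: (3, 1, 1)

Derivation:
step 0: pivot 1 → sign +
step 1: pivot -84 → sign −
step 2: pivot 3/28 → sign +
step 3: pivot 1 → sign +
step 4: row/col 4 already zero → sign 0
signature = (3, 1, 1)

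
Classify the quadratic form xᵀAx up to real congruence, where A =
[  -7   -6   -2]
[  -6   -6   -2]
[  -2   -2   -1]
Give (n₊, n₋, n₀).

step 0: pivot -7 → sign −
step 1: pivot -6/7 → sign −
step 2: pivot -1/3 → sign −
signature = (0, 3, 0)

Answer: (0, 3, 0)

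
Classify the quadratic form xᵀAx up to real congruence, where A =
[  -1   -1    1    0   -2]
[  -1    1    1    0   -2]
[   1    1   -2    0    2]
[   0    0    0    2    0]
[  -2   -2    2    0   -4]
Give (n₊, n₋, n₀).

step 0: pivot -1 → sign −
step 1: pivot 2 → sign +
step 2: pivot -1 → sign −
step 3: pivot 2 → sign +
step 4: row/col 4 already zero → sign 0
signature = (2, 2, 1)

Answer: (2, 2, 1)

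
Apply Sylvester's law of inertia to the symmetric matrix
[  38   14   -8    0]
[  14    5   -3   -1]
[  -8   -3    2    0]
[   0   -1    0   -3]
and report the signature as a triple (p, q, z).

Answer: (3, 1, 0)

Derivation:
step 0: pivot 38 → sign +
step 1: pivot -3/19 → sign −
step 2: pivot 1/3 → sign +
step 3: pivot 3 → sign +
signature = (3, 1, 0)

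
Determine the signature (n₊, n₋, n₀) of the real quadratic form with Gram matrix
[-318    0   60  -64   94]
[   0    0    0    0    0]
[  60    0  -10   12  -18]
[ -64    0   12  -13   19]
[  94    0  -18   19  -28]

step 0: pivot -318 → sign −
step 1: pivot 70/53 → sign +
step 2: pivot -13/105 → sign −
step 3: pivot -3/13 → sign −
step 4: row/col 4 already zero → sign 0
signature = (1, 3, 1)

Answer: (1, 3, 1)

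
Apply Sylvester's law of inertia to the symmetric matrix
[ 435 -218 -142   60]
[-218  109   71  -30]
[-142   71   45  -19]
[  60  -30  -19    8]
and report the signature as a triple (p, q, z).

step 0: pivot 435 → sign +
step 1: pivot -109/435 → sign −
step 2: pivot -136/109 → sign −
step 3: pivot -3/136 → sign −
signature = (1, 3, 0)

Answer: (1, 3, 0)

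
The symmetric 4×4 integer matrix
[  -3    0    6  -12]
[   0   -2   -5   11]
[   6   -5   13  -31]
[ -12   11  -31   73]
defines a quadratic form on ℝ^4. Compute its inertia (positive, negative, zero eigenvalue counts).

step 0: pivot -3 → sign −
step 1: pivot -2 → sign −
step 2: pivot 75/2 → sign +
step 3: row/col 3 already zero → sign 0
signature = (1, 2, 1)

Answer: (1, 2, 1)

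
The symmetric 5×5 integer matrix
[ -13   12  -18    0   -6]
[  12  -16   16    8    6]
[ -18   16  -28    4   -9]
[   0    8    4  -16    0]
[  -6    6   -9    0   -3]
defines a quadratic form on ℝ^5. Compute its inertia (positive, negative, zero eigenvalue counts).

step 0: pivot -13 → sign −
step 1: pivot -64/13 → sign −
step 2: pivot -3 → sign −
step 3: row/col 3 already zero → sign 0
step 4: row/col 4 already zero → sign 0
signature = (0, 3, 2)

Answer: (0, 3, 2)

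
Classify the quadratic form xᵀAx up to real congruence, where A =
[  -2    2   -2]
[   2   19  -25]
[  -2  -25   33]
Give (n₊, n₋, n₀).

Answer: (2, 1, 0)

Derivation:
step 0: pivot -2 → sign −
step 1: pivot 21 → sign +
step 2: pivot 2/7 → sign +
signature = (2, 1, 0)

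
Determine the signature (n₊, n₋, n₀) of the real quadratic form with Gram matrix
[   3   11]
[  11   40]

Answer: (1, 1, 0)

Derivation:
step 0: pivot 3 → sign +
step 1: pivot -1/3 → sign −
signature = (1, 1, 0)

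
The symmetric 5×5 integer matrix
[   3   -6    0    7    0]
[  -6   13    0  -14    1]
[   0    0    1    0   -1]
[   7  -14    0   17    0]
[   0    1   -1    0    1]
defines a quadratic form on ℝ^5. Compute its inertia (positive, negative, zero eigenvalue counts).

step 0: pivot 3 → sign +
step 1: pivot 1 → sign +
step 2: pivot 1 → sign +
step 3: pivot 2/3 → sign +
step 4: pivot -1 → sign −
signature = (4, 1, 0)

Answer: (4, 1, 0)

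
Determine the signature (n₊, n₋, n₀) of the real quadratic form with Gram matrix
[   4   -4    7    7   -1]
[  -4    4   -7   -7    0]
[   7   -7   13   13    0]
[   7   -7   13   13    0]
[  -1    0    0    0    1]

step 0: pivot 4 → sign +
step 1: pivot 3/4 → sign +
step 2: pivot -10/3 → sign −
step 3: pivot 3/10 → sign +
step 4: row/col 4 already zero → sign 0
signature = (3, 1, 1)

Answer: (3, 1, 1)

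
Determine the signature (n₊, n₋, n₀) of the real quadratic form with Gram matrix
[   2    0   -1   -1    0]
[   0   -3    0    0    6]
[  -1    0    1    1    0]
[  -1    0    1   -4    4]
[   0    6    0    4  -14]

step 0: pivot 2 → sign +
step 1: pivot -3 → sign −
step 2: pivot 1/2 → sign +
step 3: pivot -5 → sign −
step 4: pivot 6/5 → sign +
signature = (3, 2, 0)

Answer: (3, 2, 0)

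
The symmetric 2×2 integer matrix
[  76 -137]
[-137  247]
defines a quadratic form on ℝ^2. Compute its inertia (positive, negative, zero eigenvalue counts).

Answer: (2, 0, 0)

Derivation:
step 0: pivot 76 → sign +
step 1: pivot 3/76 → sign +
signature = (2, 0, 0)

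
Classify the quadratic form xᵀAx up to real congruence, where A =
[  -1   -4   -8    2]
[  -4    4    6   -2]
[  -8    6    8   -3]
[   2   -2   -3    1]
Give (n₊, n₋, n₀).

step 0: pivot -1 → sign −
step 1: pivot 20 → sign +
step 2: pivot -1/5 → sign −
step 3: row/col 3 already zero → sign 0
signature = (1, 2, 1)

Answer: (1, 2, 1)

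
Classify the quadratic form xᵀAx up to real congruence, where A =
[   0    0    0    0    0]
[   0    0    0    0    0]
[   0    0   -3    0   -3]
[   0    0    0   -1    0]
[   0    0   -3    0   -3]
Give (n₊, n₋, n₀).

step 0: pivot -3 → sign −
step 1: pivot -1 → sign −
step 2: row/col 2 already zero → sign 0
step 3: row/col 3 already zero → sign 0
step 4: row/col 4 already zero → sign 0
signature = (0, 2, 3)

Answer: (0, 2, 3)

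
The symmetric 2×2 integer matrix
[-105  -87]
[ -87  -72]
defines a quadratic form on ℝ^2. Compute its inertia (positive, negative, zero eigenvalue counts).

step 0: pivot -105 → sign −
step 1: pivot 3/35 → sign +
signature = (1, 1, 0)

Answer: (1, 1, 0)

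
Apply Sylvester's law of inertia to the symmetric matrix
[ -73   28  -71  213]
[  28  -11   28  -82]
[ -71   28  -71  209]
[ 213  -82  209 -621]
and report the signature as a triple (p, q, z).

step 0: pivot -73 → sign −
step 1: pivot -19/73 → sign −
step 2: pivot 6/19 → sign +
step 3: pivot -2 → sign −
signature = (1, 3, 0)

Answer: (1, 3, 0)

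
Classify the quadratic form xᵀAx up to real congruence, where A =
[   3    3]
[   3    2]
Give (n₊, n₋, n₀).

Answer: (1, 1, 0)

Derivation:
step 0: pivot 3 → sign +
step 1: pivot -1 → sign −
signature = (1, 1, 0)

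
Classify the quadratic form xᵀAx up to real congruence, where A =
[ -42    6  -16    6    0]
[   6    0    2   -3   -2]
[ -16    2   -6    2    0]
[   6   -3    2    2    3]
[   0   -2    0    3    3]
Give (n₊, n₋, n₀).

Answer: (2, 3, 0)

Derivation:
step 0: pivot -42 → sign −
step 1: pivot 6/7 → sign +
step 2: pivot -5/2 → sign −
step 3: pivot 2/5 → sign +
step 4: pivot -1/9 → sign −
signature = (2, 3, 0)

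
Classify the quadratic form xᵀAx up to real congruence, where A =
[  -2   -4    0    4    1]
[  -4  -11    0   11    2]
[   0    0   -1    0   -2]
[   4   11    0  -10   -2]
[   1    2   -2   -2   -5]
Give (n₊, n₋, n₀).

Answer: (1, 4, 0)

Derivation:
step 0: pivot -2 → sign −
step 1: pivot -3 → sign −
step 2: pivot -1 → sign −
step 3: pivot 1 → sign +
step 4: pivot -1/2 → sign −
signature = (1, 4, 0)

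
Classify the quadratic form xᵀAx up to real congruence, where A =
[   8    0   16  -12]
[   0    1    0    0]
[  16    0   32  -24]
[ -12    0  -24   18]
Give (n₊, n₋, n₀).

Answer: (2, 0, 2)

Derivation:
step 0: pivot 8 → sign +
step 1: pivot 1 → sign +
step 2: row/col 2 already zero → sign 0
step 3: row/col 3 already zero → sign 0
signature = (2, 0, 2)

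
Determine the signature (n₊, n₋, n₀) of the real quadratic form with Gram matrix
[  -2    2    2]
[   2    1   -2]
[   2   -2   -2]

step 0: pivot -2 → sign −
step 1: pivot 3 → sign +
step 2: row/col 2 already zero → sign 0
signature = (1, 1, 1)

Answer: (1, 1, 1)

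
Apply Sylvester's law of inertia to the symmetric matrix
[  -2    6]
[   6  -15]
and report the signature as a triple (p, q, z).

Answer: (1, 1, 0)

Derivation:
step 0: pivot -2 → sign −
step 1: pivot 3 → sign +
signature = (1, 1, 0)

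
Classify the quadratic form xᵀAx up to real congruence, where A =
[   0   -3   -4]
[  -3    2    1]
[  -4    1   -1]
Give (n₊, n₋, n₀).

Answer: (1, 2, 0)

Derivation:
step 0: pivot 2 → sign +
step 1: pivot -9/2 → sign −
step 2: pivot -1/9 → sign −
signature = (1, 2, 0)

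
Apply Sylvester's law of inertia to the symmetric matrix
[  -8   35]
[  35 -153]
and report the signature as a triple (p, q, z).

Answer: (1, 1, 0)

Derivation:
step 0: pivot -8 → sign −
step 1: pivot 1/8 → sign +
signature = (1, 1, 0)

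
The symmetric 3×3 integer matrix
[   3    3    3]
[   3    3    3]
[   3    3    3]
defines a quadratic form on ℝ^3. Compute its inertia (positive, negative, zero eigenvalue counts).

step 0: pivot 3 → sign +
step 1: row/col 1 already zero → sign 0
step 2: row/col 2 already zero → sign 0
signature = (1, 0, 2)

Answer: (1, 0, 2)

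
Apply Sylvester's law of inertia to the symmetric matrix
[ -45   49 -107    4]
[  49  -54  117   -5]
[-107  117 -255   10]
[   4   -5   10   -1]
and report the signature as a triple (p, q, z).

Answer: (0, 3, 1)

Derivation:
step 0: pivot -45 → sign −
step 1: pivot -29/45 → sign −
step 2: pivot -6/29 → sign −
step 3: row/col 3 already zero → sign 0
signature = (0, 3, 1)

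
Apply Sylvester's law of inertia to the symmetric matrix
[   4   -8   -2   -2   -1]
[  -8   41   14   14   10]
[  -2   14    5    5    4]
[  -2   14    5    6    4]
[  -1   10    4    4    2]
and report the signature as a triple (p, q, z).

step 0: pivot 4 → sign +
step 1: pivot 25 → sign +
step 2: pivot 1 → sign +
step 3: pivot -9/10 → sign −
step 4: pivot 1/10 → sign +
signature = (4, 1, 0)

Answer: (4, 1, 0)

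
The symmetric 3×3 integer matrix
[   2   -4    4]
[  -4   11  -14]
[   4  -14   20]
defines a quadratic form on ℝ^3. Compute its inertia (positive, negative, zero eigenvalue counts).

step 0: pivot 2 → sign +
step 1: pivot 3 → sign +
step 2: row/col 2 already zero → sign 0
signature = (2, 0, 1)

Answer: (2, 0, 1)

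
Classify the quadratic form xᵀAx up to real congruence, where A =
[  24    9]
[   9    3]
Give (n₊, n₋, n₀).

Answer: (1, 1, 0)

Derivation:
step 0: pivot 24 → sign +
step 1: pivot -3/8 → sign −
signature = (1, 1, 0)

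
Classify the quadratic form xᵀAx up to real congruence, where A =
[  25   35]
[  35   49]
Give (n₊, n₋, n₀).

step 0: pivot 25 → sign +
step 1: row/col 1 already zero → sign 0
signature = (1, 0, 1)

Answer: (1, 0, 1)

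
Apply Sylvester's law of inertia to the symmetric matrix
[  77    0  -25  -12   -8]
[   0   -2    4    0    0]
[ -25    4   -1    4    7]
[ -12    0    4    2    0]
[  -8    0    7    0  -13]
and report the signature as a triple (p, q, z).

step 0: pivot 77 → sign +
step 1: pivot -2 → sign −
step 2: pivot -86/77 → sign −
step 3: pivot 6/43 → sign +
step 4: pivot -3/2 → sign −
signature = (2, 3, 0)

Answer: (2, 3, 0)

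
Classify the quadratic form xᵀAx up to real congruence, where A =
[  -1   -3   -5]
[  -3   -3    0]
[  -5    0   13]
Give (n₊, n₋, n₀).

step 0: pivot -1 → sign −
step 1: pivot 6 → sign +
step 2: pivot 1/2 → sign +
signature = (2, 1, 0)

Answer: (2, 1, 0)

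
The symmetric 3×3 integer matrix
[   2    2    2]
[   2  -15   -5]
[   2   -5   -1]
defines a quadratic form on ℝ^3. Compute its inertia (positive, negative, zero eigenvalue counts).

step 0: pivot 2 → sign +
step 1: pivot -17 → sign −
step 2: pivot -2/17 → sign −
signature = (1, 2, 0)

Answer: (1, 2, 0)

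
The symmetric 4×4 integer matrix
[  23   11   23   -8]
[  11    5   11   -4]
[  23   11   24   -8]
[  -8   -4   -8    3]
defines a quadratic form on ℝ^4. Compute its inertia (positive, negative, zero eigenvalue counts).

Answer: (3, 1, 0)

Derivation:
step 0: pivot 23 → sign +
step 1: pivot -6/23 → sign −
step 2: pivot 1 → sign +
step 3: pivot 1/3 → sign +
signature = (3, 1, 0)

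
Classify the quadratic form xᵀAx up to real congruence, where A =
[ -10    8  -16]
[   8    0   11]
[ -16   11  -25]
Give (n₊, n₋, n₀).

Answer: (2, 1, 0)

Derivation:
step 0: pivot -10 → sign −
step 1: pivot 32/5 → sign +
step 2: pivot 3/32 → sign +
signature = (2, 1, 0)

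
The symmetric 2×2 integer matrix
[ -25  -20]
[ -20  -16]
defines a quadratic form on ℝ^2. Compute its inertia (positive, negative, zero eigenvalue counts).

step 0: pivot -25 → sign −
step 1: row/col 1 already zero → sign 0
signature = (0, 1, 1)

Answer: (0, 1, 1)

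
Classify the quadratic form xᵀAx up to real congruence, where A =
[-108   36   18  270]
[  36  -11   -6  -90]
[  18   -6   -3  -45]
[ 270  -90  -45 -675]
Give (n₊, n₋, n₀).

Answer: (1, 1, 2)

Derivation:
step 0: pivot -108 → sign −
step 1: pivot 1 → sign +
step 2: row/col 2 already zero → sign 0
step 3: row/col 3 already zero → sign 0
signature = (1, 1, 2)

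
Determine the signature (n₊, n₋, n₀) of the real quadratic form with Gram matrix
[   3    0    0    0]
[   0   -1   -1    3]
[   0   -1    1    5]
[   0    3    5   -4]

Answer: (3, 1, 0)

Derivation:
step 0: pivot 3 → sign +
step 1: pivot -1 → sign −
step 2: pivot 2 → sign +
step 3: pivot 3 → sign +
signature = (3, 1, 0)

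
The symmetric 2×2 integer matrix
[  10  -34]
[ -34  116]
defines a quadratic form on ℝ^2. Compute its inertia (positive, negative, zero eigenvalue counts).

Answer: (2, 0, 0)

Derivation:
step 0: pivot 10 → sign +
step 1: pivot 2/5 → sign +
signature = (2, 0, 0)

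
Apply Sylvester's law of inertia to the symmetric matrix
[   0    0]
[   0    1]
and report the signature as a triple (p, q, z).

step 0: pivot 1 → sign +
step 1: row/col 1 already zero → sign 0
signature = (1, 0, 1)

Answer: (1, 0, 1)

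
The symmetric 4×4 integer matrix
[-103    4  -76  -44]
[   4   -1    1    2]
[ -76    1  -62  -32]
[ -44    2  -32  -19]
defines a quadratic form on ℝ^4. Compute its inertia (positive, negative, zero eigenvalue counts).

step 0: pivot -103 → sign −
step 1: pivot -87/103 → sign −
step 2: pivot -41/29 → sign −
step 3: pivot -3/41 → sign −
signature = (0, 4, 0)

Answer: (0, 4, 0)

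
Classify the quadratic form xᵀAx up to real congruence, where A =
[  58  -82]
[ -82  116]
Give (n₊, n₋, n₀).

step 0: pivot 58 → sign +
step 1: pivot 2/29 → sign +
signature = (2, 0, 0)

Answer: (2, 0, 0)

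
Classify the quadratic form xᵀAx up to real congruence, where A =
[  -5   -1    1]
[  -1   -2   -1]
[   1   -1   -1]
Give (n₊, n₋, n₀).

step 0: pivot -5 → sign −
step 1: pivot -9/5 → sign −
step 2: row/col 2 already zero → sign 0
signature = (0, 2, 1)

Answer: (0, 2, 1)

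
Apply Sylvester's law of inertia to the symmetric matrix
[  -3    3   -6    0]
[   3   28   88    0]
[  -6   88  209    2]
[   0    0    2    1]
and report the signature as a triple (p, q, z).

Answer: (3, 1, 0)

Derivation:
step 0: pivot -3 → sign −
step 1: pivot 31 → sign +
step 2: pivot 127/31 → sign +
step 3: pivot 3/127 → sign +
signature = (3, 1, 0)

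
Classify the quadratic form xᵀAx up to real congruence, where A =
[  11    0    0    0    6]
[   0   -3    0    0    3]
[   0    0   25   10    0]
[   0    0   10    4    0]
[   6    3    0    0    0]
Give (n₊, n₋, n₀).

Answer: (2, 2, 1)

Derivation:
step 0: pivot 11 → sign +
step 1: pivot -3 → sign −
step 2: pivot 25 → sign +
step 3: pivot -3/11 → sign −
step 4: row/col 4 already zero → sign 0
signature = (2, 2, 1)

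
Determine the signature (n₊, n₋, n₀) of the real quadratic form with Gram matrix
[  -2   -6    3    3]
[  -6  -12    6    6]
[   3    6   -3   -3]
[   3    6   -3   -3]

step 0: pivot -2 → sign −
step 1: pivot 6 → sign +
step 2: row/col 2 already zero → sign 0
step 3: row/col 3 already zero → sign 0
signature = (1, 1, 2)

Answer: (1, 1, 2)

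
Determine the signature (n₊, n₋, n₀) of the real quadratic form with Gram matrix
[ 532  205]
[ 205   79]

step 0: pivot 532 → sign +
step 1: pivot 3/532 → sign +
signature = (2, 0, 0)

Answer: (2, 0, 0)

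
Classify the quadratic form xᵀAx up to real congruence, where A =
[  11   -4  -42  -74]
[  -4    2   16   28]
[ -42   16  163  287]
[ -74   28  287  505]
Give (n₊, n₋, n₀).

step 0: pivot 11 → sign +
step 1: pivot 6/11 → sign +
step 2: pivot 5/3 → sign +
step 3: pivot -2/5 → sign −
signature = (3, 1, 0)

Answer: (3, 1, 0)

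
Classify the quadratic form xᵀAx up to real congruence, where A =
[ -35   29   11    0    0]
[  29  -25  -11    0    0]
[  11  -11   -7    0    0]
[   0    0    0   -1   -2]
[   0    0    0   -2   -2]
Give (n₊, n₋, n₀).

step 0: pivot -35 → sign −
step 1: pivot -34/35 → sign −
step 2: pivot 2/17 → sign +
step 3: pivot -1 → sign −
step 4: pivot 2 → sign +
signature = (2, 3, 0)

Answer: (2, 3, 0)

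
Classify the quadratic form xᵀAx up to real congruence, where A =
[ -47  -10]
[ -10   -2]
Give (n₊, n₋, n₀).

Answer: (1, 1, 0)

Derivation:
step 0: pivot -47 → sign −
step 1: pivot 6/47 → sign +
signature = (1, 1, 0)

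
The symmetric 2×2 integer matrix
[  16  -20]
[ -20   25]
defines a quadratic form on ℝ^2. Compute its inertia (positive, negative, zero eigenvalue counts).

step 0: pivot 16 → sign +
step 1: row/col 1 already zero → sign 0
signature = (1, 0, 1)

Answer: (1, 0, 1)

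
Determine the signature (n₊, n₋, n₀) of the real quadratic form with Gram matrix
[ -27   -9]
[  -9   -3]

Answer: (0, 1, 1)

Derivation:
step 0: pivot -27 → sign −
step 1: row/col 1 already zero → sign 0
signature = (0, 1, 1)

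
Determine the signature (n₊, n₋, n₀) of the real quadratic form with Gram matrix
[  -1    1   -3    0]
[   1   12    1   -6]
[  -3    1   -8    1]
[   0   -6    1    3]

step 0: pivot -1 → sign −
step 1: pivot 13 → sign +
step 2: pivot 9/13 → sign +
step 3: pivot 2/9 → sign +
signature = (3, 1, 0)

Answer: (3, 1, 0)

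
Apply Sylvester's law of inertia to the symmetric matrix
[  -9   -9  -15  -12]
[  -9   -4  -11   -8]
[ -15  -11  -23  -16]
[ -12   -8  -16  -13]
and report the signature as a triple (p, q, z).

step 0: pivot -9 → sign −
step 1: pivot 5 → sign +
step 2: pivot -6/5 → sign −
step 3: pivot 1/3 → sign +
signature = (2, 2, 0)

Answer: (2, 2, 0)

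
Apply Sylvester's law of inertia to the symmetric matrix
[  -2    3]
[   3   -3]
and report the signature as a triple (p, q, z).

step 0: pivot -2 → sign −
step 1: pivot 3/2 → sign +
signature = (1, 1, 0)

Answer: (1, 1, 0)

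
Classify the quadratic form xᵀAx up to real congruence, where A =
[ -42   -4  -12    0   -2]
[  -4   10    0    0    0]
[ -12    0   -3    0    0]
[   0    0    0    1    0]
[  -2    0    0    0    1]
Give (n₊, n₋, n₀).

Answer: (4, 1, 0)

Derivation:
step 0: pivot -42 → sign −
step 1: pivot 218/21 → sign +
step 2: pivot 33/109 → sign +
step 3: pivot 1 → sign +
step 4: pivot 1/11 → sign +
signature = (4, 1, 0)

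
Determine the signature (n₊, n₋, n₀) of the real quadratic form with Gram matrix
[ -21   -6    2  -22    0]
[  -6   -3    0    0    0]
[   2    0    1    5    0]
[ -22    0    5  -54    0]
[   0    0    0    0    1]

Answer: (2, 3, 0)

Derivation:
step 0: pivot -21 → sign −
step 1: pivot -9/7 → sign −
step 2: pivot 13/9 → sign +
step 3: pivot -3/13 → sign −
step 4: pivot 1 → sign +
signature = (2, 3, 0)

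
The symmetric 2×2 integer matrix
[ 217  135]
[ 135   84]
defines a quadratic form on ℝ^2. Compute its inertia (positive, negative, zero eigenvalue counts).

Answer: (2, 0, 0)

Derivation:
step 0: pivot 217 → sign +
step 1: pivot 3/217 → sign +
signature = (2, 0, 0)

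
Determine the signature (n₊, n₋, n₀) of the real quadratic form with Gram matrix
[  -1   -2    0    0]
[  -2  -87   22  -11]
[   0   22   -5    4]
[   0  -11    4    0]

Answer: (2, 2, 0)

Derivation:
step 0: pivot -1 → sign −
step 1: pivot -83 → sign −
step 2: pivot 69/83 → sign +
step 3: pivot 1/23 → sign +
signature = (2, 2, 0)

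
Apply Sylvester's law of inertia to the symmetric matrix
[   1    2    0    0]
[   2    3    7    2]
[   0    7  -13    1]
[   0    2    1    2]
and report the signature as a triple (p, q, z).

step 0: pivot 1 → sign +
step 1: pivot -1 → sign −
step 2: pivot 36 → sign +
step 3: pivot -1/4 → sign −
signature = (2, 2, 0)

Answer: (2, 2, 0)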